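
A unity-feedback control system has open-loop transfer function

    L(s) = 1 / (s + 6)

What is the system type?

Type 0

The denominator has no factor of s at the origin — no free integrator — so this is a Type 0 system.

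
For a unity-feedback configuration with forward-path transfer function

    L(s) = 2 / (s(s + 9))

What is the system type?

Type 1

The denominator has 1 factor of s at the origin (free integrator), so this is a Type 1 system.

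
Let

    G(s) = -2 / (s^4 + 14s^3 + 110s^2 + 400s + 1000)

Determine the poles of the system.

s = -2 + 4j, -2 - 4j, -5 + 5j, -5 - 5j

The poles are the roots of the denominator s^4 + 14s^3 + 110s^2 + 400s + 1000 = 0.
No real roots exist; factor into two real quadratics: (s^2 + 4s + 20)(s^2 + 10s + 50) = 0.
Each quadratic gives a conjugate pair via the quadratic formula.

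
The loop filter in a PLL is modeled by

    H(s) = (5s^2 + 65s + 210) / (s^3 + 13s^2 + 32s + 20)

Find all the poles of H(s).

The poles are the roots of the denominator s^3 + 13s^2 + 32s + 20 = 0.
Trying s = -2: the polynomial evaluates to 0, so (s + 2) is a factor.
Dividing out leaves s^2 + 11s + 10 = 0.
Factoring the quadratic: (s + 10)(s + 1) = 0.

s = -2, -10, -1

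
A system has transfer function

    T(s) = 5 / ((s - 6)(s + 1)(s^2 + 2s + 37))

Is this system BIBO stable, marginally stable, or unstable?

unstable

The poles can be read from the denominator factors: s = 6, -1, -1 + 6j, -1 - 6j.
Since the pole(s) at s = 6 lie in the right half-plane, the system is unstable.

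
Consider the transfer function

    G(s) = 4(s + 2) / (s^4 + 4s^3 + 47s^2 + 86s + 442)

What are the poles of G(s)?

The poles are the roots of the denominator s^4 + 4s^3 + 47s^2 + 86s + 442 = 0.
No real roots exist; factor into two real quadratics: (s^2 + 2s + 17)(s^2 + 2s + 26) = 0.
Each quadratic gives a conjugate pair via the quadratic formula.

s = -1 + 4j, -1 - 4j, -1 + 5j, -1 - 5j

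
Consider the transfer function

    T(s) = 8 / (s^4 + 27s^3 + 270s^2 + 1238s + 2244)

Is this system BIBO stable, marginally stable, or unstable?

The denominator s^4 + 27s^3 + 270s^2 + 1238s + 2244 factors as (s + 6)(s^2 + 10s + 34)(s + 11), giving poles at s = -6, -5 ± 3j, -11.
Since all poles lie strictly in the left half-plane, the system is stable.

stable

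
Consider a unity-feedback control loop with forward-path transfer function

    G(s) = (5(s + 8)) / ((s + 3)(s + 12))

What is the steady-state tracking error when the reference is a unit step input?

G(s) has no poles at the origin.
This is a Type 0 system. Kp = lim_{s→0} G(s) = 40/36 = 10/9.
e_ss = 1/(1 + Kp) = 1/(1 + 10/9) = 9/19 ≈ 0.4737.

e_ss = 0.4737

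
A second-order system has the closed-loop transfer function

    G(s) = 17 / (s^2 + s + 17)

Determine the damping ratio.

Compare the denominator to the standard form s^2 + 2ζωₙs + ωₙ².
ωₙ² = 17, so ωₙ = √17 ≈ 4.123 rad/s.
2ζωₙ = 1, so ζ = 1/(2·√17) ≈ 0.1213.

ζ ≈ 0.1213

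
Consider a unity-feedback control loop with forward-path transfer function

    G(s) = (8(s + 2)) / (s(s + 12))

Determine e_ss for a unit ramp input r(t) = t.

e_ss = 0.7500

G(s) has one pole at the origin.
This is a Type 1 system. Kv = lim_{s→0} s·G(s) = 16/12 = 4/3.
e_ss = 1/Kv = 1/(4/3) = 3/4 ≈ 0.7500.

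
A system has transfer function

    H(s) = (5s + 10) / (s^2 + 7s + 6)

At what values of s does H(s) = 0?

Set the numerator to zero: 5s + 10 = 0, i.e. 5·(s + 2) = 0.
So s = -2.

s = -2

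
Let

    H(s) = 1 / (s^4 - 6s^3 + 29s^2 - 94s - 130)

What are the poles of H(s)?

s = -1, 1 ± 5j, 5

The poles are the roots of the denominator s^4 - 6s^3 + 29s^2 - 94s - 130 = 0.
Trying s = -1: the polynomial evaluates to 0, so (s + 1) is a factor.
Dividing out leaves s^3 - 7s^2 + 36s - 130 = 0.
This factors further as (s^2 - 2s + 26)(s - 5) = 0.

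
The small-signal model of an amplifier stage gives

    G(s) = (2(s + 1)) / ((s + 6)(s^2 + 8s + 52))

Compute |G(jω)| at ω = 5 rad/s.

Substitute s = j5: numerator = 2 + j10, denominator = -38 + j375.
|G(j5)| = |2 + j10| / |-38 + j375| = 10.198 / 376.92 ≈ 0.02706.

|G(j5)| ≈ 0.02706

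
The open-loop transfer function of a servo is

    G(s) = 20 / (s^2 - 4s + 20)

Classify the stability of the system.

The denominator s^2 - 4s + 20 factors as (s^2 - 4s + 20), giving poles at s = 2 ± 4j.
Since the pole(s) at s = 2 + 4j, 2 - 4j lie in the right half-plane, the system is unstable.

unstable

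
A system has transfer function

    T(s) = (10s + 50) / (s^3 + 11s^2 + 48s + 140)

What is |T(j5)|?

Substitute s = j5: numerator = 50 + j50, denominator = -135 + j115.
|T(j5)| = |50 + j50| / |-135 + j115| = 70.711 / 177.34 ≈ 0.3987.

|T(j5)| ≈ 0.3987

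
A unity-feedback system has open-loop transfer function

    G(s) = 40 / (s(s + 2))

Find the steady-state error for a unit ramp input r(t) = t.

G(s) has one pole at the origin.
This is a Type 1 system. Kv = lim_{s→0} s·G(s) = 40/2 = 20.
e_ss = 1/Kv = 1/(20) = 1/20 ≈ 0.05000.

e_ss = 0.05000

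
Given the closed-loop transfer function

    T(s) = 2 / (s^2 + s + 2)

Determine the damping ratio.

ζ ≈ 0.3536

Compare the denominator to the standard form s^2 + 2ζωₙs + ωₙ².
ωₙ² = 2, so ωₙ = √2 ≈ 1.414 rad/s.
2ζωₙ = 1, so ζ = 1/(2·√2) ≈ 0.3536.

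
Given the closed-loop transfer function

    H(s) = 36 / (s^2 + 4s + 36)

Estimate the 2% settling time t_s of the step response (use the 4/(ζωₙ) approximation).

t_s ≈ 2 s

Comparing s^2 + 4s + 36 to s^2 + 2ζωₙs + ωₙ²: ωₙ = 6 rad/s and ζ = 4/(2·6) ≈ 0.3333.
ζωₙ = 4/2 = 2, so t_s ≈ 4/(ζωₙ) = 4/2 = 2 s.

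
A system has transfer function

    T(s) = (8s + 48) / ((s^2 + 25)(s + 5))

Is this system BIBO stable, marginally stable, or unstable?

The poles can be read from the denominator factors: s = ±5j, -5.
Since the simple pole(s) at s = ±5j lie on the jω-axis with none in the right half-plane, the system is marginally stable.

marginally stable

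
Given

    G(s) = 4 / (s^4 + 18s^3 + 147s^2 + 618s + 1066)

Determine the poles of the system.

s = -5 ± j, -4 ± 5j

The poles are the roots of the denominator s^4 + 18s^3 + 147s^2 + 618s + 1066 = 0.
No real roots exist; factor into two real quadratics: (s^2 + 10s + 26)(s^2 + 8s + 41) = 0.
Each quadratic gives a conjugate pair via the quadratic formula.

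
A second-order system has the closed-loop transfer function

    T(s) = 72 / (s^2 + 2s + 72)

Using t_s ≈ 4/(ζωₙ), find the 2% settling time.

Comparing s^2 + 2s + 72 to s^2 + 2ζωₙs + ωₙ²: ωₙ = √72 ≈ 8.485 rad/s and ζ = 2/(2·√72) ≈ 0.1179.
ζωₙ = 2/2 = 1, so t_s ≈ 4/(ζωₙ) = 4/1 = 4 s.

t_s ≈ 4 s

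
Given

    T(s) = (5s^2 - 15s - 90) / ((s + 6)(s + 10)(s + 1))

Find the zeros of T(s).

Set the numerator to zero: 5s^2 - 15s - 90 = 0, i.e. 5·(s^2 - 3s - 18) = 0.
Factoring: (s - 6)(s + 3) = 0.

s = 6, -3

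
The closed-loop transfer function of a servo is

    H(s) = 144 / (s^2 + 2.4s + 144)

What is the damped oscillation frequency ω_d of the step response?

ω_d ≈ 11.94 rad/s

Comparing s^2 + 2.4s + 144 to s^2 + 2ζωₙs + ωₙ²: ωₙ = 12 rad/s and ζ = 2.4/(2·12) = 0.1.
ζωₙ = 2.4/2 = 1.2, so ω_d = ωₙ√(1−ζ²) = √(ωₙ² − (ζωₙ)²) = √(144 − 1.2²) = √142.56 ≈ 11.94 rad/s.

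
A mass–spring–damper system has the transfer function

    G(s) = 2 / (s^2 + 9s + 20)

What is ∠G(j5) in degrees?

At s = j5: numerator = 2, denominator = -5 + j45.
∠G = ∠num − ∠den = 0° − (96.340°) = -96.34°.

∠G(j5) ≈ -96.34°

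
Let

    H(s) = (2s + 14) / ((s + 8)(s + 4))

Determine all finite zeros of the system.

s = -7

Set the numerator to zero: 2s + 14 = 0, i.e. 2·(s + 7) = 0.
So s = -7.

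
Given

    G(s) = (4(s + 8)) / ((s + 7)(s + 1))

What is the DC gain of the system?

G(0) = 32/7 ≈ 4.571

At s = 0 each factor (s + a) contributes a and each (s^2 + bs + c) contributes c.
G(0) = 4·(8) / ((7) · (1)) = 32/7 = 32/7.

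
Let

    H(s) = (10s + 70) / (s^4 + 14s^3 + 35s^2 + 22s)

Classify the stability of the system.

marginally stable

The denominator s^4 + 14s^3 + 35s^2 + 22s factors as s(s + 2)(s + 11)(s + 1), giving poles at s = 0, -2, -11, -1.
Since the simple pole(s) at s = 0 lie on the jω-axis with none in the right half-plane, the system is marginally stable.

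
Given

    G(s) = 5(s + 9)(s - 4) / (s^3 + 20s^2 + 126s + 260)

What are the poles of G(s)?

The poles are the roots of the denominator s^3 + 20s^2 + 126s + 260 = 0.
Trying s = -10: the polynomial evaluates to 0, so (s + 10) is a factor.
Dividing out leaves s^2 + 10s + 26 = 0.
The quadratic formula then gives s = -5 ± 1j.

s = -5 ± j, -10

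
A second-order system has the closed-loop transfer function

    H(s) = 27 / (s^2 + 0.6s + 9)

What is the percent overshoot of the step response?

%OS ≈ 72.9%

Comparing s^2 + 0.6s + 9 to s^2 + 2ζωₙs + ωₙ²: ωₙ = 3 rad/s and ζ = 0.6/(2·3) = 0.1.
%OS = 100·exp(−πζ/√(1−ζ²)) = 100·exp(−π·0.1/√(1−0.1²)) ≈ 72.9%.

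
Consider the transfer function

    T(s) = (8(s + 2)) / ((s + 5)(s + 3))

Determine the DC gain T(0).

T(0) = 16/15 ≈ 1.067

At s = 0 each factor (s + a) contributes a and each (s^2 + bs + c) contributes c.
T(0) = 8·(2) / ((5) · (3)) = 16/15 = 16/15.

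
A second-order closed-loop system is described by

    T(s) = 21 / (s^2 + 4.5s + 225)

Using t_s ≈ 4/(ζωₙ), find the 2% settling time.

t_s ≈ 1.778 s

Comparing s^2 + 4.5s + 225 to s^2 + 2ζωₙs + ωₙ²: ωₙ = 15 rad/s and ζ = 4.5/(2·15) = 0.15.
ζωₙ = 4.5/2 = 2.25, so t_s ≈ 4/(ζωₙ) = 4/2.25 ≈ 1.778 s.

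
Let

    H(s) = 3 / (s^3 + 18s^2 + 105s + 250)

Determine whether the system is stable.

stable

The denominator s^3 + 18s^2 + 105s + 250 factors as (s + 10)(s^2 + 8s + 25), giving poles at s = -10, -4 + 3j, -4 - 3j.
Since all poles lie strictly in the left half-plane, the system is stable.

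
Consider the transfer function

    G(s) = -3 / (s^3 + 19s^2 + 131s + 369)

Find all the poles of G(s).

The poles are the roots of the denominator s^3 + 19s^2 + 131s + 369 = 0.
Trying s = -9: the polynomial evaluates to 0, so (s + 9) is a factor.
Dividing out leaves s^2 + 10s + 41 = 0.
The quadratic formula then gives s = -5 ± 4j.

s = -9, -5 + 4j, -5 - 4j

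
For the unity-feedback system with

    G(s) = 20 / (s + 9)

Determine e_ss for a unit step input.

G(s) has no poles at the origin.
This is a Type 0 system. Kp = lim_{s→0} G(s) = 20/9.
e_ss = 1/(1 + Kp) = 1/(1 + 20/9) = 9/29 ≈ 0.3103.

e_ss = 0.3103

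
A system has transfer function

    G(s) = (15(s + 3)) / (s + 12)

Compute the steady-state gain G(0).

G(0) = 15/4 ≈ 3.750

At s = 0 each factor (s + a) contributes a and each (s^2 + bs + c) contributes c.
G(0) = 15·(3) / ((12)) = 45/12 = 15/4.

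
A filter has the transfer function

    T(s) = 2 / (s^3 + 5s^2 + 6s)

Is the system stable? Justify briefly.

marginally stable

The denominator s^3 + 5s^2 + 6s factors as s(s + 2)(s + 3), giving poles at s = 0, -2, -3.
Since the simple pole(s) at s = 0 lie on the jω-axis with none in the right half-plane, the system is marginally stable.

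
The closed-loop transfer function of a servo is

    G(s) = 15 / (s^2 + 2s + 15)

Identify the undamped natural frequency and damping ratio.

Compare the denominator to the standard form s^2 + 2ζωₙs + ωₙ².
ωₙ² = 15, so ωₙ = √15 ≈ 3.873 rad/s.
2ζωₙ = 2, so ζ = 2/(2·√15) ≈ 0.2582.

ωₙ ≈ 3.873 rad/s, ζ ≈ 0.2582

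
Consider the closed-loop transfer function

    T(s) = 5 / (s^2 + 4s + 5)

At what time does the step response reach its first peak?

t_p ≈ 3.142 s

Comparing s^2 + 4s + 5 to s^2 + 2ζωₙs + ωₙ²: ωₙ = √5 ≈ 2.236 rad/s and ζ = 4/(2·√5) ≈ 0.8944.
ζωₙ = 4/2 = 2, so ω_d = ωₙ√(1−ζ²) = √(ωₙ² − (ζωₙ)²) = √(5 − 2²) = √1 = 1 rad/s.
t_p = π/ω_d = π/1 ≈ 3.142 s.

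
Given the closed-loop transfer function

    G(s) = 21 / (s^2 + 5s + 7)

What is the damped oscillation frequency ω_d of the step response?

ω_d ≈ 0.8660 rad/s

Comparing s^2 + 5s + 7 to s^2 + 2ζωₙs + ωₙ²: ωₙ = √7 ≈ 2.646 rad/s and ζ = 5/(2·√7) ≈ 0.9449.
ζωₙ = 5/2 = 2.5, so ω_d = ωₙ√(1−ζ²) = √(ωₙ² − (ζωₙ)²) = √(7 − 2.5²) = √0.75 ≈ 0.8660 rad/s.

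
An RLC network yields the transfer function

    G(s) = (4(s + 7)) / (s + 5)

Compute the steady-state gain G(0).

At s = 0 each factor (s + a) contributes a and each (s^2 + bs + c) contributes c.
G(0) = 4·(7) / ((5)) = 28/5 = 28/5.

G(0) = 28/5 ≈ 5.600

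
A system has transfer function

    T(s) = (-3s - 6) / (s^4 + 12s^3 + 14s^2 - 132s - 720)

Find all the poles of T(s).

s = 4, -10, -3 + 3j, -3 - 3j

The poles are the roots of the denominator s^4 + 12s^3 + 14s^2 - 132s - 720 = 0.
Trying s = 4: the polynomial evaluates to 0, so (s - 4) is a factor.
Dividing out leaves s^3 + 16s^2 + 78s + 180 = 0.
This factors further as (s + 10)(s^2 + 6s + 18) = 0.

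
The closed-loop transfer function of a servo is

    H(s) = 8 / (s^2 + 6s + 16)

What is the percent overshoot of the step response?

Comparing s^2 + 6s + 16 to s^2 + 2ζωₙs + ωₙ²: ωₙ = 4 rad/s and ζ = 6/(2·4) = 0.75.
%OS = 100·exp(−πζ/√(1−ζ²)) = 100·exp(−π·0.75/√(1−0.75²)) ≈ 2.84%.

%OS ≈ 2.84%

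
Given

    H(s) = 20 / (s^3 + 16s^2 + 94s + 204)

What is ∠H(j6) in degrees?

At s = j6: numerator = 20, denominator = -372 + j348.
∠H = ∠num − ∠den = 0° − (136.91°) = -136.9°.

∠H(j6) ≈ -136.9°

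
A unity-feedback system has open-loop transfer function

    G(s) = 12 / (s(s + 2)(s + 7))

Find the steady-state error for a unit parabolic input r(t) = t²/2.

e_ss = ∞

G(s) has one pole at the origin.
This is a Type 1 system; Ka = lim_{s→0} s^2·G(s) = 0, so the steady-state error for a parabola input is infinite.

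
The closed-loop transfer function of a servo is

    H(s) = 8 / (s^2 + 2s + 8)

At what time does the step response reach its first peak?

Comparing s^2 + 2s + 8 to s^2 + 2ζωₙs + ωₙ²: ωₙ = √8 ≈ 2.828 rad/s and ζ = 2/(2·√8) ≈ 0.3536.
ζωₙ = 2/2 = 1, so ω_d = ωₙ√(1−ζ²) = √(ωₙ² − (ζωₙ)²) = √(8 − 1²) = √7 ≈ 2.646 rad/s.
t_p = π/ω_d = π/2.646 ≈ 1.187 s.

t_p ≈ 1.187 s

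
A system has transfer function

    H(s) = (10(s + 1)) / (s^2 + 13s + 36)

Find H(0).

H(0) = 5/18 ≈ 0.2778

Set s = 0: H(0) = (10) / (36) = 5/18.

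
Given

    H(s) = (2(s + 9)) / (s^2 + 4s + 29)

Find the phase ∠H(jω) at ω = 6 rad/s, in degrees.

At s = j6: numerator = 18 + j12, denominator = -7 + j24.
∠H = ∠num − ∠den = 33.690° − (106.26°) = -72.57°.

∠H(j6) ≈ -72.57°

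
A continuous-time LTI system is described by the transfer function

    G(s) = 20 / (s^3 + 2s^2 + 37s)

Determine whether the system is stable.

The denominator s^3 + 2s^2 + 37s factors as s(s^2 + 2s + 37), giving poles at s = 0, -1 + 6j, -1 - 6j.
Since the simple pole(s) at s = 0 lie on the jω-axis with none in the right half-plane, the system is marginally stable.

marginally stable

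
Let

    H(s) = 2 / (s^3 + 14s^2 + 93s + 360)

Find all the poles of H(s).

s = -3 + 6j, -3 - 6j, -8

The poles are the roots of the denominator s^3 + 14s^2 + 93s + 360 = 0.
Trying s = -8: the polynomial evaluates to 0, so (s + 8) is a factor.
Dividing out leaves s^2 + 6s + 45 = 0.
The quadratic formula then gives s = -3 ± 6j.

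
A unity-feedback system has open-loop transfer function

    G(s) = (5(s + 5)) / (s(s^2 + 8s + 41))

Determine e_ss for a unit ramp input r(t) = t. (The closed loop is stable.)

e_ss = 1.640

G(s) has one pole at the origin.
This is a Type 1 system. Kv = lim_{s→0} s·G(s) = 25/41.
e_ss = 1/Kv = 1/(25/41) = 41/25 ≈ 1.640.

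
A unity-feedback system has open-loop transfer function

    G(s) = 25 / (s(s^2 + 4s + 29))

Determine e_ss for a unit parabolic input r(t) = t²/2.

e_ss = ∞

G(s) has one pole at the origin.
This is a Type 1 system; Ka = lim_{s→0} s^2·G(s) = 0, so the steady-state error for a parabola input is infinite.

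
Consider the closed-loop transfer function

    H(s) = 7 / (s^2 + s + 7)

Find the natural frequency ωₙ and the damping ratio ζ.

Compare the denominator to the standard form s^2 + 2ζωₙs + ωₙ².
ωₙ² = 7, so ωₙ = √7 ≈ 2.646 rad/s.
2ζωₙ = 1, so ζ = 1/(2·√7) ≈ 0.1890.

ωₙ ≈ 2.646 rad/s, ζ ≈ 0.1890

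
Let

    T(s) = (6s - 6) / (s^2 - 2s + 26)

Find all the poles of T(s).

The poles are the roots of the denominator s^2 - 2s + 26 = 0.
Using the quadratic formula: s = (2 ± √(-100))/2 = 1 ± 5j.

s = 1 + 5j, 1 - 5j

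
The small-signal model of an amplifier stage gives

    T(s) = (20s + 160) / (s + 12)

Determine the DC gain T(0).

T(0) = 40/3 ≈ 13.33

Set s = 0: T(0) = (160) / (12) = 40/3.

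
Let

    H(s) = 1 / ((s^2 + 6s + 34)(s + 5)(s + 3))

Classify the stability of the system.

stable

The poles can be read from the denominator factors: s = -3 ± 5j, -5, -3.
Since all poles lie strictly in the left half-plane, the system is stable.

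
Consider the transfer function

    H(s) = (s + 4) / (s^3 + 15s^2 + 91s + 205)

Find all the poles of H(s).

The poles are the roots of the denominator s^3 + 15s^2 + 91s + 205 = 0.
Trying s = -5: the polynomial evaluates to 0, so (s + 5) is a factor.
Dividing out leaves s^2 + 10s + 41 = 0.
The quadratic formula then gives s = -5 ± 4j.

s = -5 ± 4j, -5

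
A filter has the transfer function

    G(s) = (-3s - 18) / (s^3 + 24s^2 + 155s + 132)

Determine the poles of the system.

s = -11, -12, -1

The poles are the roots of the denominator s^3 + 24s^2 + 155s + 132 = 0.
Trying s = -11: the polynomial evaluates to 0, so (s + 11) is a factor.
Dividing out leaves s^2 + 13s + 12 = 0.
Factoring the quadratic: (s + 12)(s + 1) = 0.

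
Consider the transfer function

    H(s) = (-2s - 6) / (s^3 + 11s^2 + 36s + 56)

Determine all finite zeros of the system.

s = -3

Set the numerator to zero: -2s - 6 = 0, i.e. -2·(s + 3) = 0.
So s = -3.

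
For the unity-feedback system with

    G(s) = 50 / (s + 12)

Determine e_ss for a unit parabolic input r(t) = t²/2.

G(s) has no poles at the origin.
This is a Type 0 system; Ka = lim_{s→0} s^2·G(s) = 0, so the steady-state error for a parabola input is infinite.

e_ss = ∞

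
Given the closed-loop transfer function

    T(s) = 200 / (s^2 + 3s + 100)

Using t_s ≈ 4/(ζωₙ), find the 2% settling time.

Comparing s^2 + 3s + 100 to s^2 + 2ζωₙs + ωₙ²: ωₙ = 10 rad/s and ζ = 3/(2·10) = 0.15.
ζωₙ = 3/2 = 1.5, so t_s ≈ 4/(ζωₙ) = 4/1.5 ≈ 2.667 s.

t_s ≈ 2.667 s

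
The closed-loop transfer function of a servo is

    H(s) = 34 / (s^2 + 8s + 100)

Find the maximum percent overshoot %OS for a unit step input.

Comparing s^2 + 8s + 100 to s^2 + 2ζωₙs + ωₙ²: ωₙ = 10 rad/s and ζ = 8/(2·10) = 0.4.
%OS = 100·exp(−πζ/√(1−ζ²)) = 100·exp(−π·0.4/√(1−0.4²)) ≈ 25.4%.

%OS ≈ 25.4%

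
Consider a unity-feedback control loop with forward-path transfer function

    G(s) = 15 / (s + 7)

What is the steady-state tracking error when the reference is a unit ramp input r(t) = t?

G(s) has no poles at the origin.
This is a Type 0 system; Kv = lim_{s→0} s·G(s) = 0, so the steady-state error for a ramp input is infinite.

e_ss = ∞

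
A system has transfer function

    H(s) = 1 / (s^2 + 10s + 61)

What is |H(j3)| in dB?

Substitute s = j3: numerator = 1, denominator = 52 + j30.
|H(j3)| = |1| / |52 + j30| = 1 / 60.033 ≈ 0.01666.
In decibels: 20·log₁₀(0.01666) ≈ -35.6 dB.

|H(j3)|_dB ≈ -35.6 dB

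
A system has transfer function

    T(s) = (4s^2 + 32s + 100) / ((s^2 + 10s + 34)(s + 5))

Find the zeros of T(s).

Set the numerator to zero: 4s^2 + 32s + 100 = 0, i.e. 4·(s^2 + 8s + 25) = 0.
Factoring: (s^2 + 8s + 25) = 0.

s = -4 + 3j, -4 - 3j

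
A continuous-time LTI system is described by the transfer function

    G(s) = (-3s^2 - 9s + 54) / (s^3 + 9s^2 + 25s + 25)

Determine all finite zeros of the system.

s = -6, 3

Set the numerator to zero: -3s^2 - 9s + 54 = 0, i.e. -3·(s^2 + 3s - 18) = 0.
Factoring: (s + 6)(s - 3) = 0.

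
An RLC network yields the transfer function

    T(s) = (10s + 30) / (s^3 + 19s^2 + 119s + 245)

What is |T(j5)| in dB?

|T(j5)|_dB ≈ -19.1 dB

Substitute s = j5: numerator = 30 + j50, denominator = -230 + j470.
|T(j5)| = |30 + j50| / |-230 + j470| = 58.310 / 523.26 ≈ 0.1114.
In decibels: 20·log₁₀(0.1114) ≈ -19.1 dB.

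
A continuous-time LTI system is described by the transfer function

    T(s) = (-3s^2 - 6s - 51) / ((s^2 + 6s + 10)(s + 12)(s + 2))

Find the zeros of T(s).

Set the numerator to zero: -3s^2 - 6s - 51 = 0, i.e. -3·(s^2 + 2s + 17) = 0.
Factoring: (s^2 + 2s + 17) = 0.

s = -1 + 4j, -1 - 4j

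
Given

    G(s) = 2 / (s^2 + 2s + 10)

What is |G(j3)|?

|G(j3)| ≈ 0.3288

Substitute s = j3: numerator = 2, denominator = 1 + j6.
|G(j3)| = |2| / |1 + j6| = 2 / 6.0828 ≈ 0.3288.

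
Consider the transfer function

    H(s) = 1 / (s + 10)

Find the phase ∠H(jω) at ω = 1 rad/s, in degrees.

∠H(j1) ≈ -5.711°

At s = j1: numerator = 1, denominator = 10 + j1.
∠H = ∠num − ∠den = 0° − (5.7106°) = -5.711°.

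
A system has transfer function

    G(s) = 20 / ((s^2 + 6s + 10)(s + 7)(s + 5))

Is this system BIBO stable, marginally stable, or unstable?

stable

The poles can be read from the denominator factors: s = -3 + j, -3 - j, -7, -5.
Since all poles lie strictly in the left half-plane, the system is stable.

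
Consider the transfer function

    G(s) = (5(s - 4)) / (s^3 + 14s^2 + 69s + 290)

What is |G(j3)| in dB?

Substitute s = j3: numerator = -20 + j15, denominator = 164 + j180.
|G(j3)| = |-20 + j15| / |164 + j180| = 25 / 243.51 ≈ 0.1027.
In decibels: 20·log₁₀(0.1027) ≈ -19.8 dB.

|G(j3)|_dB ≈ -19.8 dB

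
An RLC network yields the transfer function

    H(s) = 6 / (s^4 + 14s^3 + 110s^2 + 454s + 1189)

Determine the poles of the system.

s = -5 + 4j, -5 - 4j, -2 + 5j, -2 - 5j

The poles are the roots of the denominator s^4 + 14s^3 + 110s^2 + 454s + 1189 = 0.
No real roots exist; factor into two real quadratics: (s^2 + 10s + 41)(s^2 + 4s + 29) = 0.
Each quadratic gives a conjugate pair via the quadratic formula.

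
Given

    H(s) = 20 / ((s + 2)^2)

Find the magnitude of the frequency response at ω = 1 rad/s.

Substitute s = j1: numerator = 20, denominator = 3 + j4.
|H(j1)| = |20| / |3 + j4| = 20 / 5 = 4.

|H(j1)| = 4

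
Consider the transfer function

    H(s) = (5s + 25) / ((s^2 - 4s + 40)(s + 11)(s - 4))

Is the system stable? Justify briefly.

The poles can be read from the denominator factors: s = 2 + 6j, 2 - 6j, -11, 4.
Since the pole(s) at s = 2 + 6j, 2 - 6j, 4 lie in the right half-plane, the system is unstable.

unstable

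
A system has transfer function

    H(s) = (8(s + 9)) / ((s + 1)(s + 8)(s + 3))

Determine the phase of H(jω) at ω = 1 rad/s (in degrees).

At s = j1: numerator = 72 + j8, denominator = 12 + j34.
∠H = ∠num − ∠den = 6.3402° − (70.560°) = -64.22°.

∠H(j1) ≈ -64.22°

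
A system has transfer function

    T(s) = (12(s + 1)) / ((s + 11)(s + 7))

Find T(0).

T(0) = 12/77 ≈ 0.1558

At s = 0 each factor (s + a) contributes a and each (s^2 + bs + c) contributes c.
T(0) = 12·(1) / ((11) · (7)) = 12/77 = 12/77.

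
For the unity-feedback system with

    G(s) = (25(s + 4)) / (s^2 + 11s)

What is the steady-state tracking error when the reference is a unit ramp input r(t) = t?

e_ss = 0.1100

G(s) has one pole at the origin.
This is a Type 1 system. Kv = lim_{s→0} s·G(s) = 100/11.
e_ss = 1/Kv = 1/(100/11) = 11/100 ≈ 0.1100.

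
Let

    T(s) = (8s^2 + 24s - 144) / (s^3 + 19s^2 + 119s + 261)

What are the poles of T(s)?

The poles are the roots of the denominator s^3 + 19s^2 + 119s + 261 = 0.
Trying s = -9: the polynomial evaluates to 0, so (s + 9) is a factor.
Dividing out leaves s^2 + 10s + 29 = 0.
The quadratic formula then gives s = -5 ± 2j.

s = -5 + 2j, -5 - 2j, -9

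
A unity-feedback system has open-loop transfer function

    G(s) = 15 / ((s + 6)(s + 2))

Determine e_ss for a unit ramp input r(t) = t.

e_ss = ∞

G(s) has no poles at the origin.
This is a Type 0 system; Kv = lim_{s→0} s·G(s) = 0, so the steady-state error for a ramp input is infinite.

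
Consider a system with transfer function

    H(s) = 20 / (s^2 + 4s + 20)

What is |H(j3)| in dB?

Substitute s = j3: numerator = 20, denominator = 11 + j12.
|H(j3)| = |20| / |11 + j12| = 20 / 16.279 ≈ 1.229.
In decibels: 20·log₁₀(1.229) ≈ 1.79 dB.

|H(j3)|_dB ≈ 1.79 dB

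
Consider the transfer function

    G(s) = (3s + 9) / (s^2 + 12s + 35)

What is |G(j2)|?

Substitute s = j2: numerator = 9 + j6, denominator = 31 + j24.
|G(j2)| = |9 + j6| / |31 + j24| = 10.817 / 39.205 ≈ 0.2759.

|G(j2)| ≈ 0.2759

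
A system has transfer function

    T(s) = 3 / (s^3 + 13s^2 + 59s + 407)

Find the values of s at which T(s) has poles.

s = -1 ± 6j, -11

The poles are the roots of the denominator s^3 + 13s^2 + 59s + 407 = 0.
Trying s = -11: the polynomial evaluates to 0, so (s + 11) is a factor.
Dividing out leaves s^2 + 2s + 37 = 0.
The quadratic formula then gives s = -1 ± 6j.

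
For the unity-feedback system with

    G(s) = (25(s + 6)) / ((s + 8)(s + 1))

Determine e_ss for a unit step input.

e_ss = 0.05063

G(s) has no poles at the origin.
This is a Type 0 system. Kp = lim_{s→0} G(s) = 150/8 = 75/4.
e_ss = 1/(1 + Kp) = 1/(1 + 75/4) = 4/79 ≈ 0.05063.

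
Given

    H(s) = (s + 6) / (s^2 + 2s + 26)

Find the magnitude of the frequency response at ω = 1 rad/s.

|H(j1)| ≈ 0.2425

Substitute s = j1: numerator = 6 + j1, denominator = 25 + j2.
|H(j1)| = |6 + j1| / |25 + j2| = 6.0828 / 25.080 ≈ 0.2425.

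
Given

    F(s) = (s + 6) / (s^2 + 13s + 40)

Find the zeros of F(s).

Set the numerator to zero: s + 6 = 0.
So s = -6.

s = -6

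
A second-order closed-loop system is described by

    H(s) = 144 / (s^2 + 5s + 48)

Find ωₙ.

ωₙ ≈ 6.928 rad/s

Compare the denominator to the standard form s^2 + 2ζωₙs + ωₙ².
ωₙ² = 48, so ωₙ = √48 ≈ 6.928 rad/s.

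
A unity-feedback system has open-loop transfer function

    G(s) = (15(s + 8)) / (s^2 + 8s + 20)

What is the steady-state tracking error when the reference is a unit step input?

e_ss = 0.1429

G(s) has no poles at the origin.
This is a Type 0 system. Kp = lim_{s→0} G(s) = 120/20 = 6.
e_ss = 1/(1 + Kp) = 1/(1 + 6) = 1/7 ≈ 0.1429.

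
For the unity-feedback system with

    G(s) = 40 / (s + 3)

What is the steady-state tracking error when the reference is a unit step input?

e_ss = 0.06977

G(s) has no poles at the origin.
This is a Type 0 system. Kp = lim_{s→0} G(s) = 40/3.
e_ss = 1/(1 + Kp) = 1/(1 + 40/3) = 3/43 ≈ 0.06977.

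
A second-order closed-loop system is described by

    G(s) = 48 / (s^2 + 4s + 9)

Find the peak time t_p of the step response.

Comparing s^2 + 4s + 9 to s^2 + 2ζωₙs + ωₙ²: ωₙ = 3 rad/s and ζ = 4/(2·3) ≈ 0.6667.
ζωₙ = 4/2 = 2, so ω_d = ωₙ√(1−ζ²) = √(ωₙ² − (ζωₙ)²) = √(9 − 2²) = √5 ≈ 2.236 rad/s.
t_p = π/ω_d = π/2.236 ≈ 1.405 s.

t_p ≈ 1.405 s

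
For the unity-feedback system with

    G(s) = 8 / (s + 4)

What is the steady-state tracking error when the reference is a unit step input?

e_ss = 0.3333

G(s) has no poles at the origin.
This is a Type 0 system. Kp = lim_{s→0} G(s) = 8/4 = 2.
e_ss = 1/(1 + Kp) = 1/(1 + 2) = 1/3 ≈ 0.3333.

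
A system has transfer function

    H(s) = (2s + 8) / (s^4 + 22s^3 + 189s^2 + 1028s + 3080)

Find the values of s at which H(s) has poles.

s = -2 ± 6j, -11, -7

The poles are the roots of the denominator s^4 + 22s^3 + 189s^2 + 1028s + 3080 = 0.
Trying s = -11: the polynomial evaluates to 0, so (s + 11) is a factor.
Dividing out leaves s^3 + 11s^2 + 68s + 280 = 0.
This factors further as (s^2 + 4s + 40)(s + 7) = 0.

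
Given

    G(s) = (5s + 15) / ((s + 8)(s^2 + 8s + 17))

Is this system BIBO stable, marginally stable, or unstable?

The poles can be read from the denominator factors: s = -8, -4 ± j.
Since all poles lie strictly in the left half-plane, the system is stable.

stable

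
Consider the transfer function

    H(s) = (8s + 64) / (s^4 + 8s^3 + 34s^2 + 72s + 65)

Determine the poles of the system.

The poles are the roots of the denominator s^4 + 8s^3 + 34s^2 + 72s + 65 = 0.
No real roots exist; factor into two real quadratics: (s^2 + 4s + 5)(s^2 + 4s + 13) = 0.
Each quadratic gives a conjugate pair via the quadratic formula.

s = -2 + j, -2 - j, -2 + 3j, -2 - 3j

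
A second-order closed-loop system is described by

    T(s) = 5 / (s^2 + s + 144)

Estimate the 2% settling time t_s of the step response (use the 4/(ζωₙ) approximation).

t_s ≈ 8 s

Comparing s^2 + s + 144 to s^2 + 2ζωₙs + ωₙ²: ωₙ = 12 rad/s and ζ = 1/(2·12) ≈ 0.04167.
ζωₙ = 1/2 = 0.5, so t_s ≈ 4/(ζωₙ) = 4/0.5 = 8 s.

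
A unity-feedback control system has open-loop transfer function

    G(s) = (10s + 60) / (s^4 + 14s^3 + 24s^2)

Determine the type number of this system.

Factor s from the denominator: s^4 + 14s^3 + 24s^2 = s^2·(s^2 + 14s + 24).
There are 2 poles at the origin, so the system is Type 2.

Type 2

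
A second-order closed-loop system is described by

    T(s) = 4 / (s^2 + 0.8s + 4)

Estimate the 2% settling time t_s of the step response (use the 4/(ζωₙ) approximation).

t_s ≈ 10 s

Comparing s^2 + 0.8s + 4 to s^2 + 2ζωₙs + ωₙ²: ωₙ = 2 rad/s and ζ = 0.8/(2·2) = 0.2.
ζωₙ = 0.8/2 = 0.4, so t_s ≈ 4/(ζωₙ) = 4/0.4 = 10 s.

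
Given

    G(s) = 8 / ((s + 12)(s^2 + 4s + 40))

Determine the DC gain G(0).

At s = 0 each factor (s + a) contributes a and each (s^2 + bs + c) contributes c.
G(0) = 8·1 / ((12) · (40)) = 8/480 = 1/60.

G(0) = 1/60 ≈ 0.01667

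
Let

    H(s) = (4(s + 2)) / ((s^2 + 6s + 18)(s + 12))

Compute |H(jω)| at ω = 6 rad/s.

Substitute s = j6: numerator = 8 + j24, denominator = -432 + j324.
|H(j6)| = |8 + j24| / |-432 + j324| = 25.298 / 540 ≈ 0.04685.

|H(j6)| ≈ 0.04685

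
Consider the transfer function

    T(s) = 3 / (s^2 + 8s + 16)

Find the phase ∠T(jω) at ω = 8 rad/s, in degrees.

∠T(j8) ≈ -126.9°

At s = j8: numerator = 3, denominator = -48 + j64.
∠T = ∠num − ∠den = 0° − (126.87°) = -126.9°.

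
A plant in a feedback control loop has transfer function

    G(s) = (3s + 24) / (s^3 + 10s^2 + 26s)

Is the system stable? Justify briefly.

marginally stable

The denominator s^3 + 10s^2 + 26s factors as s(s^2 + 10s + 26), giving poles at s = 0, -5 ± j.
Since the simple pole(s) at s = 0 lie on the jω-axis with none in the right half-plane, the system is marginally stable.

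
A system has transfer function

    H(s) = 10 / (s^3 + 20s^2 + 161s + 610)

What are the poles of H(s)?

The poles are the roots of the denominator s^3 + 20s^2 + 161s + 610 = 0.
Trying s = -10: the polynomial evaluates to 0, so (s + 10) is a factor.
Dividing out leaves s^2 + 10s + 61 = 0.
The quadratic formula then gives s = -5 ± 6j.

s = -5 + 6j, -5 - 6j, -10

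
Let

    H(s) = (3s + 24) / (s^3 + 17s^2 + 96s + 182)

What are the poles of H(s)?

The poles are the roots of the denominator s^3 + 17s^2 + 96s + 182 = 0.
Trying s = -7: the polynomial evaluates to 0, so (s + 7) is a factor.
Dividing out leaves s^2 + 10s + 26 = 0.
The quadratic formula then gives s = -5 ± 1j.

s = -5 + j, -5 - j, -7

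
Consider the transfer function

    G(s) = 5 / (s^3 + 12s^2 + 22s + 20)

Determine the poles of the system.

s = -1 ± j, -10

The poles are the roots of the denominator s^3 + 12s^2 + 22s + 20 = 0.
Trying s = -10: the polynomial evaluates to 0, so (s + 10) is a factor.
Dividing out leaves s^2 + 2s + 2 = 0.
The quadratic formula then gives s = -1 ± 1j.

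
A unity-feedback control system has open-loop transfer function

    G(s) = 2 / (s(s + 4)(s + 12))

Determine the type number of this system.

The denominator has 1 factor of s at the origin (free integrator), so this is a Type 1 system.

Type 1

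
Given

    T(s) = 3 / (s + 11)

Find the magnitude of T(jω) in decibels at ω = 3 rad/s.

|T(j3)|_dB ≈ -11.6 dB

Substitute s = j3: numerator = 3, denominator = 11 + j3.
|T(j3)| = |3| / |11 + j3| = 3 / 11.402 ≈ 0.2631.
In decibels: 20·log₁₀(0.2631) ≈ -11.6 dB.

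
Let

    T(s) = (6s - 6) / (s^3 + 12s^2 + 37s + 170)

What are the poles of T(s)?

The poles are the roots of the denominator s^3 + 12s^2 + 37s + 170 = 0.
Trying s = -10: the polynomial evaluates to 0, so (s + 10) is a factor.
Dividing out leaves s^2 + 2s + 17 = 0.
The quadratic formula then gives s = -1 ± 4j.

s = -1 + 4j, -1 - 4j, -10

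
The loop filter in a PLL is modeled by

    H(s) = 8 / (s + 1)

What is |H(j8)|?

Substitute s = j8: numerator = 8, denominator = 1 + j8.
|H(j8)| = |8| / |1 + j8| = 8 / 8.0623 ≈ 0.9923.

|H(j8)| ≈ 0.9923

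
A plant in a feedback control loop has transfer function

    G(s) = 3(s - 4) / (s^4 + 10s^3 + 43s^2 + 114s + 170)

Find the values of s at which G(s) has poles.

s = -1 + 3j, -1 - 3j, -4 + j, -4 - j

The poles are the roots of the denominator s^4 + 10s^3 + 43s^2 + 114s + 170 = 0.
No real roots exist; factor into two real quadratics: (s^2 + 2s + 10)(s^2 + 8s + 17) = 0.
Each quadratic gives a conjugate pair via the quadratic formula.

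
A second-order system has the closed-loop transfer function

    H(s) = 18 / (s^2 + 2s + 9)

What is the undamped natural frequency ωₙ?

Compare the denominator to the standard form s^2 + 2ζωₙs + ωₙ².
ωₙ² = 9, so ωₙ = 3 rad/s.

ωₙ = 3 rad/s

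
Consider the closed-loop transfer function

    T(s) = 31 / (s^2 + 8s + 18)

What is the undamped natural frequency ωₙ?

ωₙ ≈ 4.243 rad/s

Compare the denominator to the standard form s^2 + 2ζωₙs + ωₙ².
ωₙ² = 18, so ωₙ = √18 ≈ 4.243 rad/s.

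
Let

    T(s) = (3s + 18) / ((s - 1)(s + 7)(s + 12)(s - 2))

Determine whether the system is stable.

unstable

The poles can be read from the denominator factors: s = 1, -7, -12, 2.
Since the pole(s) at s = 1, 2 lie in the right half-plane, the system is unstable.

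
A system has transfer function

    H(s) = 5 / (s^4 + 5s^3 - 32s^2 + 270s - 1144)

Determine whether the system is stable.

The denominator s^4 + 5s^3 - 32s^2 + 270s - 1144 factors as (s + 11)(s - 4)(s^2 - 2s + 26), giving poles at s = -11, 4, 1 + 5j, 1 - 5j.
Since the pole(s) at s = 4, 1 ± 5j lie in the right half-plane, the system is unstable.

unstable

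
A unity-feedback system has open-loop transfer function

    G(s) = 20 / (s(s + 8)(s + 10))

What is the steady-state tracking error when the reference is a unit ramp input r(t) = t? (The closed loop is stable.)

e_ss = 4

G(s) has one pole at the origin.
This is a Type 1 system. Kv = lim_{s→0} s·G(s) = 20/80 = 1/4.
e_ss = 1/Kv = 1/(1/4) = 4.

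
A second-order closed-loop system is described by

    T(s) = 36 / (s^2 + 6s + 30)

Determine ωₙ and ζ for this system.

Compare the denominator to the standard form s^2 + 2ζωₙs + ωₙ².
ωₙ² = 30, so ωₙ = √30 ≈ 5.477 rad/s.
2ζωₙ = 6, so ζ = 6/(2·√30) ≈ 0.5477.

ωₙ ≈ 5.477 rad/s, ζ ≈ 0.5477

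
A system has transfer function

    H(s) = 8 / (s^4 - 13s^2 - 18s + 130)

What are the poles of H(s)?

s = 3 ± j, -3 ± 2j

The poles are the roots of the denominator s^4 - 13s^2 - 18s + 130 = 0.
No real roots exist; factor into two real quadratics: (s^2 - 6s + 10)(s^2 + 6s + 13) = 0.
Each quadratic gives a conjugate pair via the quadratic formula.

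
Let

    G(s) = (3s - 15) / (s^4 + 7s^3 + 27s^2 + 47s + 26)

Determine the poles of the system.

s = -1, -2 + 3j, -2 - 3j, -2

The poles are the roots of the denominator s^4 + 7s^3 + 27s^2 + 47s + 26 = 0.
Trying s = -1: the polynomial evaluates to 0, so (s + 1) is a factor.
Dividing out leaves s^3 + 6s^2 + 21s + 26 = 0.
This factors further as (s^2 + 4s + 13)(s + 2) = 0.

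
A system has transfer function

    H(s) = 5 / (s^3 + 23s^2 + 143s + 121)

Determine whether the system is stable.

The denominator s^3 + 23s^2 + 143s + 121 factors as (s + 1)(s + 11)^2, giving poles at s = -1, -11, -11.
Since all poles lie strictly in the left half-plane, the system is stable.

stable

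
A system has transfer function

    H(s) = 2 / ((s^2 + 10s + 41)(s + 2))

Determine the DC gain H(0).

H(0) = 1/41 ≈ 0.02439

At s = 0 each factor (s + a) contributes a and each (s^2 + bs + c) contributes c.
H(0) = 2·1 / ((41) · (2)) = 2/82 = 1/41.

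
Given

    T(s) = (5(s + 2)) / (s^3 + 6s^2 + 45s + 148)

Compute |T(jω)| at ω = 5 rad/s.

Substitute s = j5: numerator = 10 + j25, denominator = -2 + j100.
|T(j5)| = |10 + j25| / |-2 + j100| = 26.926 / 100.02 ≈ 0.2692.

|T(j5)| ≈ 0.2692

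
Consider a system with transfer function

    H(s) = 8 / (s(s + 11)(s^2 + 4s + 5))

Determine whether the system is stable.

The poles can be read from the denominator factors: s = 0, -11, -2 ± j.
Since the simple pole(s) at s = 0 lie on the jω-axis with none in the right half-plane, the system is marginally stable.

marginally stable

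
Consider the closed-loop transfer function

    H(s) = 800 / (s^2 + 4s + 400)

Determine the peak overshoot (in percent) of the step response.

Comparing s^2 + 4s + 400 to s^2 + 2ζωₙs + ωₙ²: ωₙ = 20 rad/s and ζ = 4/(2·20) = 0.1.
%OS = 100·exp(−πζ/√(1−ζ²)) = 100·exp(−π·0.1/√(1−0.1²)) ≈ 72.9%.

%OS ≈ 72.9%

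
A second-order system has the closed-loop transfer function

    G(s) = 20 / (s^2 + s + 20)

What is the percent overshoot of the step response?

%OS ≈ 70.2%

Comparing s^2 + s + 20 to s^2 + 2ζωₙs + ωₙ²: ωₙ = √20 ≈ 4.472 rad/s and ζ = 1/(2·√20) ≈ 0.1118.
%OS = 100·exp(−πζ/√(1−ζ²)) = 100·exp(−π·0.1118/√(1−0.1118²)) ≈ 70.2%.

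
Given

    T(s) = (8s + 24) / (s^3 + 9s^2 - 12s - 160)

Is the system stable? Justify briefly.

The denominator s^3 + 9s^2 - 12s - 160 factors as (s - 4)(s + 8)(s + 5), giving poles at s = 4, -8, -5.
Since the pole(s) at s = 4 lie in the right half-plane, the system is unstable.

unstable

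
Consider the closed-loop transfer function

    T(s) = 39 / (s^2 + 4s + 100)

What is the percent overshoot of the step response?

Comparing s^2 + 4s + 100 to s^2 + 2ζωₙs + ωₙ²: ωₙ = 10 rad/s and ζ = 4/(2·10) = 0.2.
%OS = 100·exp(−πζ/√(1−ζ²)) = 100·exp(−π·0.2/√(1−0.2²)) ≈ 52.7%.

%OS ≈ 52.7%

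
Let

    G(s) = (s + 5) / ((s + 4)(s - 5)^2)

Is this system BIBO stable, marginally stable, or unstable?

unstable

The poles can be read from the denominator factors: s = -4, 5, 5.
Since the pole(s) at s = 5, 5 lie in the right half-plane, the system is unstable.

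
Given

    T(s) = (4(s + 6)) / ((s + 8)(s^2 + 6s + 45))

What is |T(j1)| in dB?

|T(j1)|_dB ≈ -23.4 dB

Substitute s = j1: numerator = 24 + j4, denominator = 346 + j92.
|T(j1)| = |24 + j4| / |346 + j92| = 24.331 / 358.02 ≈ 0.06796.
In decibels: 20·log₁₀(0.06796) ≈ -23.4 dB.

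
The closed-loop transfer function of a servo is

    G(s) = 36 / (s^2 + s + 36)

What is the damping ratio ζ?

Compare the denominator to the standard form s^2 + 2ζωₙs + ωₙ².
ωₙ² = 36, so ωₙ = 6 rad/s.
2ζωₙ = 1, so ζ = 1/(2·6) ≈ 0.08333.

ζ ≈ 0.08333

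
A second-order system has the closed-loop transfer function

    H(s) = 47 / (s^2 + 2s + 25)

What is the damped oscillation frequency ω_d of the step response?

ω_d ≈ 4.899 rad/s

Comparing s^2 + 2s + 25 to s^2 + 2ζωₙs + ωₙ²: ωₙ = 5 rad/s and ζ = 2/(2·5) = 0.2.
ζωₙ = 2/2 = 1, so ω_d = ωₙ√(1−ζ²) = √(ωₙ² − (ζωₙ)²) = √(25 − 1²) = √24 ≈ 4.899 rad/s.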